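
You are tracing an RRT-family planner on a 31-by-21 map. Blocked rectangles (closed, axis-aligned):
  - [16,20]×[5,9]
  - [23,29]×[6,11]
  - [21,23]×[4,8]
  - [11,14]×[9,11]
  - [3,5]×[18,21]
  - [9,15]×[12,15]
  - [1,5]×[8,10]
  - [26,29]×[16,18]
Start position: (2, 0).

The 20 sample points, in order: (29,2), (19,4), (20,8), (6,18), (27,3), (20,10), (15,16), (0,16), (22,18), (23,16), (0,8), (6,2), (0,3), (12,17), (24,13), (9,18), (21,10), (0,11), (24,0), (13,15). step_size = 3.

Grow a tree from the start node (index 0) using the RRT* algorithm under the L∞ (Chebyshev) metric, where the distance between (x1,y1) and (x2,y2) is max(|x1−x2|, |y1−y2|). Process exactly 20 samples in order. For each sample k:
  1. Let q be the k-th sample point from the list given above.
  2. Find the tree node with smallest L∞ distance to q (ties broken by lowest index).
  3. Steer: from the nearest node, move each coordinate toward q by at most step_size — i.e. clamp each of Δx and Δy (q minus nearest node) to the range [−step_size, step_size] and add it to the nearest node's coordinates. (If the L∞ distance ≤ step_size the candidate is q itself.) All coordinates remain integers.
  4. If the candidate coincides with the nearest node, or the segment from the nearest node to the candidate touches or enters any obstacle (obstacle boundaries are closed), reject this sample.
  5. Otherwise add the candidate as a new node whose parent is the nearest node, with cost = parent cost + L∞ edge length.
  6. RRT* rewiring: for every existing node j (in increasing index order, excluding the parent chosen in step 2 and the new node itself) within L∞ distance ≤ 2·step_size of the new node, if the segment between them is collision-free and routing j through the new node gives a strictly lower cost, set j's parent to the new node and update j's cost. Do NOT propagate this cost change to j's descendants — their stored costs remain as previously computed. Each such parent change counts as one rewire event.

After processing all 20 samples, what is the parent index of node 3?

1. q=(29,2) nearest=0 d=27 new=(5,2) → add node 1 parent=0 cost=3
2. q=(19,4) nearest=1 d=14 new=(8,4) → add node 2 parent=1 cost=6
3. q=(20,8) nearest=2 d=12 new=(11,7) → add node 3 parent=2 cost=9
4. q=(6,18) nearest=3 d=11 new=(8,10) → add node 4 parent=3 cost=12
5. q=(27,3) nearest=3 d=16 new=(14,4) → add node 5 parent=3 cost=12
6. q=(20,10) nearest=5 d=6 new=(17,7) → blocked by [16,20]×[5,9], reject
7. q=(15,16) nearest=4 d=7 new=(11,13) → blocked by [9,15]×[12,15], reject
8. q=(0,16) nearest=4 d=8 new=(5,13) → add node 6 parent=4 cost=15
9. q=(22,18) nearest=3 d=11 new=(14,10) → blocked by [11,14]×[9,11], reject
10. q=(23,16) nearest=3 d=12 new=(14,10) → blocked by [11,14]×[9,11], reject
11. q=(0,8) nearest=6 d=5 new=(2,10) → blocked by [1,5]×[8,10], reject
12. q=(6,2) nearest=1 d=1 new=(6,2) → add node 7 parent=1 cost=4
13. q=(0,3) nearest=0 d=3 new=(0,3) → add node 8 parent=0 cost=3
14. q=(12,17) nearest=4 d=7 new=(11,13) → blocked by [9,15]×[12,15], reject
15. q=(24,13) nearest=5 d=10 new=(17,7) → blocked by [16,20]×[5,9], reject
16. q=(9,18) nearest=6 d=5 new=(8,16) → add node 9 parent=6 cost=18
17. q=(21,10) nearest=5 d=7 new=(17,7) → blocked by [16,20]×[5,9], reject
18. q=(0,11) nearest=6 d=5 new=(2,11) → add node 10 parent=6 cost=18
19. q=(24,0) nearest=5 d=10 new=(17,1) → add node 11 parent=5 cost=15
20. q=(13,15) nearest=4 d=5 new=(11,13) → blocked by [9,15]×[12,15], reject

Parent of node 3: 2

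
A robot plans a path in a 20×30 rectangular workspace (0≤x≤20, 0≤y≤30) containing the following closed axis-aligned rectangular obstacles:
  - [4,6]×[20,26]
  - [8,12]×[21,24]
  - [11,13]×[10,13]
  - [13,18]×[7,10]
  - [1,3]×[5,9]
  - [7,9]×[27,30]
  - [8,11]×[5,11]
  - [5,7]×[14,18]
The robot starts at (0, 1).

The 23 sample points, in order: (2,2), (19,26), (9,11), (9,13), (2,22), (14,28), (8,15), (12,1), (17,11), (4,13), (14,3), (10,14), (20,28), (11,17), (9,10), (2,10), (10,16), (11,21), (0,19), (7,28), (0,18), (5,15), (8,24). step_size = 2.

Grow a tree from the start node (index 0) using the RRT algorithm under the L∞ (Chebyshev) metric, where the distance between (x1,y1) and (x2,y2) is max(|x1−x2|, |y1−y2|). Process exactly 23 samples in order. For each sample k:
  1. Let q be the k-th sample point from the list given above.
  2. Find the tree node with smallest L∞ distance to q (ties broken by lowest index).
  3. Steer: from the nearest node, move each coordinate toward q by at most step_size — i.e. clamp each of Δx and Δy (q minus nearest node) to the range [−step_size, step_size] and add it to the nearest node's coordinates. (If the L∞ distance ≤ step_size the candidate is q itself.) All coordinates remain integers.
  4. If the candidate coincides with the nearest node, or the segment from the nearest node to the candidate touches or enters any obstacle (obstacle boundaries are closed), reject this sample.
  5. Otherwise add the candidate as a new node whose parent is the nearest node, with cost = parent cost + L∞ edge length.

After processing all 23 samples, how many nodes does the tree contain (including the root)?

Node count: 17

1. q=(2,2) nearest=0 d=2 new=(2,2) → add node 1 parent=0 cost=2
2. q=(19,26) nearest=1 d=24 new=(4,4) → add node 2 parent=1 cost=4
3. q=(9,11) nearest=2 d=7 new=(6,6) → add node 3 parent=2 cost=6
4. q=(9,13) nearest=3 d=7 new=(8,8) → blocked by [8,11]×[5,11], reject
5. q=(2,22) nearest=3 d=16 new=(4,8) → add node 4 parent=3 cost=8
6. q=(14,28) nearest=4 d=20 new=(6,10) → add node 5 parent=4 cost=10
7. q=(8,15) nearest=5 d=5 new=(8,12) → add node 6 parent=5 cost=12
8. q=(12,1) nearest=3 d=6 new=(8,4) → add node 7 parent=3 cost=8
9. q=(17,11) nearest=6 d=9 new=(10,11) → blocked by [8,11]×[5,11], reject
10. q=(4,13) nearest=5 d=3 new=(4,12) → add node 8 parent=5 cost=12
11. q=(14,3) nearest=7 d=6 new=(10,3) → add node 9 parent=7 cost=10
12. q=(10,14) nearest=6 d=2 new=(10,14) → add node 10 parent=6 cost=14
13. q=(20,28) nearest=10 d=14 new=(12,16) → add node 11 parent=10 cost=16
14. q=(11,17) nearest=11 d=1 new=(11,17) → add node 12 parent=11 cost=17
15. q=(9,10) nearest=6 d=2 new=(9,10) → blocked by [8,11]×[5,11], reject
16. q=(2,10) nearest=4 d=2 new=(2,10) → blocked by [1,3]×[5,9], reject
17. q=(10,16) nearest=12 d=1 new=(10,16) → add node 13 parent=12 cost=18
18. q=(11,21) nearest=12 d=4 new=(11,19) → add node 14 parent=12 cost=19
19. q=(0,19) nearest=8 d=7 new=(2,14) → add node 15 parent=8 cost=14
20. q=(7,28) nearest=14 d=9 new=(9,21) → blocked by [8,12]×[21,24], reject
21. q=(0,18) nearest=15 d=4 new=(0,16) → add node 16 parent=15 cost=16
22. q=(5,15) nearest=6 d=3 new=(6,14) → blocked by [5,7]×[14,18], reject
23. q=(8,24) nearest=14 d=5 new=(9,21) → blocked by [8,12]×[21,24], reject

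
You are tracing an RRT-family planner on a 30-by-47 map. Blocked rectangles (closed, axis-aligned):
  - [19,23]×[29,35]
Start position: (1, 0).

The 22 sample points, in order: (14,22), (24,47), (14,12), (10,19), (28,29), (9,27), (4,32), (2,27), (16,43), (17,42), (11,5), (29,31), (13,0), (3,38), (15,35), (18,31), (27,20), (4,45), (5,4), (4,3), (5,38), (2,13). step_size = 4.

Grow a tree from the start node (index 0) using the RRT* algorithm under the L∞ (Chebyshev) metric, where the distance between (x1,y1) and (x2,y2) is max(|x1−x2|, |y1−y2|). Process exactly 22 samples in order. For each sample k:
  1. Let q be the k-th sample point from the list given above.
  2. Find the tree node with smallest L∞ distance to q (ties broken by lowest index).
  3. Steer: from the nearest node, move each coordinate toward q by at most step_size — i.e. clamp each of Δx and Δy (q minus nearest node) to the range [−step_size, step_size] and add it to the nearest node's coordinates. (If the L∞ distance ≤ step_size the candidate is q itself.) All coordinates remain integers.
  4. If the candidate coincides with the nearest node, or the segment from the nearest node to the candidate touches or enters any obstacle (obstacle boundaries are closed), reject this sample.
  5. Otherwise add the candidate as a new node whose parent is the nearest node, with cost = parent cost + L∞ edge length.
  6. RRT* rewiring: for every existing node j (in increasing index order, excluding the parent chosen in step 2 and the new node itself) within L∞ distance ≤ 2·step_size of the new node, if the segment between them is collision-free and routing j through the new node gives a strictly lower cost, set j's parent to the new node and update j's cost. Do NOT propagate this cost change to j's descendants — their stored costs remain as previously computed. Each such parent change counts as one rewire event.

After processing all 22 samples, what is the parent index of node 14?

Parent of node 14: 9

1. q=(14,22) nearest=0 d=22 new=(5,4) → add node 1 parent=0 cost=4
2. q=(24,47) nearest=1 d=43 new=(9,8) → add node 2 parent=1 cost=8
3. q=(14,12) nearest=2 d=5 new=(13,12) → add node 3 parent=2 cost=12
4. q=(10,19) nearest=3 d=7 new=(10,16) → add node 4 parent=3 cost=16
5. q=(28,29) nearest=3 d=17 new=(17,16) → add node 5 parent=3 cost=16
6. q=(9,27) nearest=4 d=11 new=(9,20) → add node 6 parent=4 cost=20
7. q=(4,32) nearest=6 d=12 new=(5,24) → add node 7 parent=6 cost=24
8. q=(2,27) nearest=7 d=3 new=(2,27) → add node 8 parent=7 cost=27
9. q=(16,43) nearest=8 d=16 new=(6,31) → add node 9 parent=8 cost=31
10. q=(17,42) nearest=9 d=11 new=(10,35) → add node 10 parent=9 cost=35
11. q=(11,5) nearest=2 d=3 new=(11,5) → add node 11 parent=2 cost=11
12. q=(29,31) nearest=5 d=15 new=(21,20) → add node 12 parent=5 cost=20
13. q=(13,0) nearest=11 d=5 new=(13,1) → add node 13 parent=11 cost=15
14. q=(3,38) nearest=9 d=7 new=(3,35) → add node 14 parent=9 cost=35
15. q=(15,35) nearest=10 d=5 new=(14,35) → add node 15 parent=10 cost=39
16. q=(18,31) nearest=15 d=4 new=(18,31) → add node 16 parent=15 cost=43
17. q=(27,20) nearest=12 d=6 new=(25,20) → add node 17 parent=12 cost=24
18. q=(4,45) nearest=10 d=10 new=(6,39) → add node 18 parent=10 cost=39
19. q=(5,4) nearest=1 d=0 → coincident, reject
20. q=(4,3) nearest=1 d=1 new=(4,3) → add node 19 parent=1 cost=5
21. q=(5,38) nearest=18 d=1 new=(5,38) → add node 20 parent=18 cost=40
22. q=(2,13) nearest=2 d=7 new=(5,12) → add node 21 parent=2 cost=12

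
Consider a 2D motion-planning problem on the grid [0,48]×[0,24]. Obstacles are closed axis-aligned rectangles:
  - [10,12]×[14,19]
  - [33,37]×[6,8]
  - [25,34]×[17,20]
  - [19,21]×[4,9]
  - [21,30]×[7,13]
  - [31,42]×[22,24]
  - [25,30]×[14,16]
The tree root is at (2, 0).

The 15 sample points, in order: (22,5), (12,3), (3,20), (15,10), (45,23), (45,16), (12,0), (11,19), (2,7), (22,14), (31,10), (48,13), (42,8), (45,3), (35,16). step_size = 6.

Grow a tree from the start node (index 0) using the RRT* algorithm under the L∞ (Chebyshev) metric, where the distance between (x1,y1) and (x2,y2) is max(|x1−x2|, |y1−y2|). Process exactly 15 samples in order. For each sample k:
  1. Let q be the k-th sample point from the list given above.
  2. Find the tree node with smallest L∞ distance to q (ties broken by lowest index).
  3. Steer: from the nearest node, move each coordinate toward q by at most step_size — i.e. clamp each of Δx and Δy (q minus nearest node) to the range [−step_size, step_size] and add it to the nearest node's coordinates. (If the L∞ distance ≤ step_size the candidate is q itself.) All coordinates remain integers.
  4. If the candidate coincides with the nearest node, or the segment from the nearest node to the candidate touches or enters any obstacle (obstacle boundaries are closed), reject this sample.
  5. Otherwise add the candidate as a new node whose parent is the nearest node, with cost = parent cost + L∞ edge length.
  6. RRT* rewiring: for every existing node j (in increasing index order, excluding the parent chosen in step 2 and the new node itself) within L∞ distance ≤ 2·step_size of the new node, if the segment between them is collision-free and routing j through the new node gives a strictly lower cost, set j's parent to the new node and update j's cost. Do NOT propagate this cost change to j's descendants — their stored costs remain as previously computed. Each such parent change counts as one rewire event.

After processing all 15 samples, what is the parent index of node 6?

1. q=(22,5) nearest=0 d=20 new=(8,5) → add node 1 parent=0 cost=6
2. q=(12,3) nearest=1 d=4 new=(12,3) → add node 2 parent=1 cost=10
3. q=(3,20) nearest=1 d=15 new=(3,11) → add node 3 parent=1 cost=12
4. q=(15,10) nearest=1 d=7 new=(14,10) → add node 4 parent=1 cost=12
5. q=(45,23) nearest=4 d=31 new=(20,16) → add node 5 parent=4 cost=18
6. q=(45,16) nearest=5 d=25 new=(26,16) → blocked by [25,30]×[14,16], reject
7. q=(12,0) nearest=2 d=3 new=(12,0) → add node 6 parent=2 cost=13
8. q=(11,19) nearest=3 d=8 new=(9,17) → add node 7 parent=3 cost=18
9. q=(2,7) nearest=3 d=4 new=(2,7) → add node 8 parent=3 cost=16
10. q=(22,14) nearest=5 d=2 new=(22,14) → add node 9 parent=5 cost=20
11. q=(31,10) nearest=9 d=9 new=(28,10) → blocked by [21,30]×[7,13], reject
12. q=(48,13) nearest=9 d=26 new=(28,13) → blocked by [21,30]×[7,13], reject
13. q=(42,8) nearest=9 d=20 new=(28,8) → blocked by [21,30]×[7,13], reject
14. q=(45,3) nearest=9 d=23 new=(28,8) → blocked by [21,30]×[7,13], reject
15. q=(35,16) nearest=9 d=13 new=(28,16) → blocked by [25,30]×[14,16], reject

Parent of node 6: 2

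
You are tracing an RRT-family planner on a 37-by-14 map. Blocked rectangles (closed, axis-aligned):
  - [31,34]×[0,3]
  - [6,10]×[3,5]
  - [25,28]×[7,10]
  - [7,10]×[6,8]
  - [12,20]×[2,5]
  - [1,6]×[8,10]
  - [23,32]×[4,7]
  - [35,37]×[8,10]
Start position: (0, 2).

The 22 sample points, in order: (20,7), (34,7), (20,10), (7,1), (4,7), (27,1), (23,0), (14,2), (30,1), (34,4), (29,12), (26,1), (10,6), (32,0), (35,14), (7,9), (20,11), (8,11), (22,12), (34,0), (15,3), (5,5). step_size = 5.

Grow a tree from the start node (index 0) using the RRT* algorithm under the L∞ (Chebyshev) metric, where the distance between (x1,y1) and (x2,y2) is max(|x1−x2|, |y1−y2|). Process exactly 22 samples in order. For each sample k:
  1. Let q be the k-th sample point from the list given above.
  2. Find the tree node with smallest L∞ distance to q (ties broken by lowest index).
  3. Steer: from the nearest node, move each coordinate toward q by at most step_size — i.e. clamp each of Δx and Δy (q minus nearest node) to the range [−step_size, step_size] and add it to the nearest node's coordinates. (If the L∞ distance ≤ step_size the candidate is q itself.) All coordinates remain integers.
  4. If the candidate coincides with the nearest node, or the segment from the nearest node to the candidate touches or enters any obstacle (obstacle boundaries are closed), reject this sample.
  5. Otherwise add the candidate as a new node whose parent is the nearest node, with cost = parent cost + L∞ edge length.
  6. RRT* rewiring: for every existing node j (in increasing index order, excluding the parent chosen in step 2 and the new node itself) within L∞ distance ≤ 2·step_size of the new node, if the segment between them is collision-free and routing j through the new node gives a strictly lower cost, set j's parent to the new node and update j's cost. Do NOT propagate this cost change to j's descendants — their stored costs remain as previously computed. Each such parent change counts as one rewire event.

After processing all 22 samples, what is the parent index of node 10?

1. q=(20,7) nearest=0 d=20 new=(5,7) → add node 1 parent=0 cost=5
2. q=(34,7) nearest=1 d=29 new=(10,7) → blocked by [7,10]×[6,8], reject
3. q=(20,10) nearest=1 d=15 new=(10,10) → add node 2 parent=1 cost=10
4. q=(7,1) nearest=1 d=6 new=(7,2) → blocked by [6,10]×[3,5], reject
5. q=(4,7) nearest=1 d=1 new=(4,7) → add node 3 parent=1 cost=6
6. q=(27,1) nearest=2 d=17 new=(15,5) → blocked by [12,20]×[2,5], reject
7. q=(23,0) nearest=2 d=13 new=(15,5) → blocked by [12,20]×[2,5], reject
8. q=(14,2) nearest=2 d=8 new=(14,5) → blocked by [12,20]×[2,5], reject
9. q=(30,1) nearest=2 d=20 new=(15,5) → blocked by [12,20]×[2,5], reject
10. q=(34,4) nearest=2 d=24 new=(15,5) → blocked by [12,20]×[2,5], reject
11. q=(29,12) nearest=2 d=19 new=(15,12) → add node 4 parent=2 cost=15
12. q=(26,1) nearest=4 d=11 new=(20,7) → add node 5 parent=4 cost=20
13. q=(10,6) nearest=2 d=4 new=(10,6) → blocked by [7,10]×[6,8], reject
14. q=(32,0) nearest=5 d=12 new=(25,2) → blocked by [23,32]×[4,7], reject
15. q=(35,14) nearest=5 d=15 new=(25,12) → add node 6 parent=5 cost=25
16. q=(7,9) nearest=1 d=2 new=(7,9) → blocked by [1,6]×[8,10], reject
17. q=(20,11) nearest=5 d=4 new=(20,11) → add node 7 parent=5 cost=24
18. q=(8,11) nearest=2 d=2 new=(8,11) → add node 8 parent=2 cost=12
19. q=(22,12) nearest=7 d=2 new=(22,12) → add node 9 parent=7 cost=26
20. q=(34,0) nearest=6 d=12 new=(30,7) → blocked by [25,28]×[7,10], reject
21. q=(15,3) nearest=5 d=5 new=(15,3) → blocked by [12,20]×[2,5], reject
22. q=(5,5) nearest=1 d=2 new=(5,5) → add node 10 parent=1 cost=7

Parent of node 10: 1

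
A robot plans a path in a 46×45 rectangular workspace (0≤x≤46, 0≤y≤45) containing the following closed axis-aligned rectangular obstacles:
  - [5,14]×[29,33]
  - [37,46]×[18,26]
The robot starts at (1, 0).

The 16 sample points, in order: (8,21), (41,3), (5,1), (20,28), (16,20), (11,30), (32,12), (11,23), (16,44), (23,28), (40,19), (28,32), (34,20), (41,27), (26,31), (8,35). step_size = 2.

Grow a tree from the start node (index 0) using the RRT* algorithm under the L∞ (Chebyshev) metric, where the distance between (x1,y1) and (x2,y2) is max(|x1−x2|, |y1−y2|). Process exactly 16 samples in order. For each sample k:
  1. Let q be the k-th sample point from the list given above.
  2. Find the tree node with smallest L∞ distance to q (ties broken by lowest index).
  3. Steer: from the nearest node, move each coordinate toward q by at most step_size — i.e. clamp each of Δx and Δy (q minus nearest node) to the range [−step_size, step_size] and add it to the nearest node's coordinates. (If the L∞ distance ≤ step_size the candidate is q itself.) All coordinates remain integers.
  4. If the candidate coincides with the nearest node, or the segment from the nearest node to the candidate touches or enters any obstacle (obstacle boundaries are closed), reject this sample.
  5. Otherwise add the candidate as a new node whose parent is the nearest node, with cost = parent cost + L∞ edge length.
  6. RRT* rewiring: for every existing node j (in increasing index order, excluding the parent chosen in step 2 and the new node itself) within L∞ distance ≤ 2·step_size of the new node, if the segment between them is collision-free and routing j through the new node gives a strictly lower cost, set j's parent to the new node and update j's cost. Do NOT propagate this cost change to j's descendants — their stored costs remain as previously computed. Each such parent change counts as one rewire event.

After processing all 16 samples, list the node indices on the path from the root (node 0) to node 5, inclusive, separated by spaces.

Path: 0 1 2 4 5

1. q=(8,21) nearest=0 d=21 new=(3,2) → add node 1 parent=0 cost=2
2. q=(41,3) nearest=1 d=38 new=(5,3) → add node 2 parent=1 cost=4
3. q=(5,1) nearest=1 d=2 new=(5,1) → add node 3 parent=1 cost=4
4. q=(20,28) nearest=2 d=25 new=(7,5) → add node 4 parent=2 cost=6
5. q=(16,20) nearest=4 d=15 new=(9,7) → add node 5 parent=4 cost=8
6. q=(11,30) nearest=5 d=23 new=(11,9) → add node 6 parent=5 cost=10
7. q=(32,12) nearest=6 d=21 new=(13,11) → add node 7 parent=6 cost=12
8. q=(11,23) nearest=7 d=12 new=(11,13) → add node 8 parent=7 cost=14
9. q=(16,44) nearest=8 d=31 new=(13,15) → add node 9 parent=8 cost=16
10. q=(23,28) nearest=9 d=13 new=(15,17) → add node 10 parent=9 cost=18
11. q=(40,19) nearest=10 d=25 new=(17,19) → add node 11 parent=10 cost=20
12. q=(28,32) nearest=11 d=13 new=(19,21) → add node 12 parent=11 cost=22
13. q=(34,20) nearest=12 d=15 new=(21,20) → add node 13 parent=12 cost=24
14. q=(41,27) nearest=13 d=20 new=(23,22) → add node 14 parent=13 cost=26
15. q=(26,31) nearest=14 d=9 new=(25,24) → add node 15 parent=14 cost=28
16. q=(8,35) nearest=12 d=14 new=(17,23) → add node 16 parent=12 cost=24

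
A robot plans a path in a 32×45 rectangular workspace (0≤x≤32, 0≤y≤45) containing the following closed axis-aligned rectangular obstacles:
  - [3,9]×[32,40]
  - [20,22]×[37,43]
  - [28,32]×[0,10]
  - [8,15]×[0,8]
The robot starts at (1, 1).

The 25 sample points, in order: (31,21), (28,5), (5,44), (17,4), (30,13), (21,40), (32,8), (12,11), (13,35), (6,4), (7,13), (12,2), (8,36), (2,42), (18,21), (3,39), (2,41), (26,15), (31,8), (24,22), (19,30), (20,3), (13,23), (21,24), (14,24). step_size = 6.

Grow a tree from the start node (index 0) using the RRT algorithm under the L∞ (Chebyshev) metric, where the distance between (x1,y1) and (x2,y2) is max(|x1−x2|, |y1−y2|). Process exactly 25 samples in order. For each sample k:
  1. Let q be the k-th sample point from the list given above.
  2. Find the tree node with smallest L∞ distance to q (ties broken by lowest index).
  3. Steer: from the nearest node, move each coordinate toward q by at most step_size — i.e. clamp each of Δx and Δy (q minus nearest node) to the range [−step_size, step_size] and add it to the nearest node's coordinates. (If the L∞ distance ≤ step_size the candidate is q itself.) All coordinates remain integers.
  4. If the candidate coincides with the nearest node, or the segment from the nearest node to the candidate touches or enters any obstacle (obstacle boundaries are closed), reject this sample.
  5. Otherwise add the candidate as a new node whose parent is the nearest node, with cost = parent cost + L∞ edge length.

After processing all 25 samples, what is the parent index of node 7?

Parent of node 7: 2

1. q=(31,21) nearest=0 d=30 new=(7,7) → add node 1 parent=0 cost=6
2. q=(28,5) nearest=1 d=21 new=(13,5) → blocked by [8,15]×[0,8], reject
3. q=(5,44) nearest=1 d=37 new=(5,13) → add node 2 parent=1 cost=12
4. q=(17,4) nearest=1 d=10 new=(13,4) → blocked by [8,15]×[0,8], reject
5. q=(30,13) nearest=1 d=23 new=(13,13) → blocked by [8,15]×[0,8], reject
6. q=(21,40) nearest=2 d=27 new=(11,19) → add node 3 parent=2 cost=18
7. q=(32,8) nearest=3 d=21 new=(17,13) → add node 4 parent=3 cost=24
8. q=(12,11) nearest=1 d=5 new=(12,11) → blocked by [8,15]×[0,8], reject
9. q=(13,35) nearest=3 d=16 new=(13,25) → add node 5 parent=3 cost=24
10. q=(6,4) nearest=1 d=3 new=(6,4) → add node 6 parent=1 cost=9
11. q=(7,13) nearest=2 d=2 new=(7,13) → add node 7 parent=2 cost=14
12. q=(12,2) nearest=1 d=5 new=(12,2) → blocked by [8,15]×[0,8], reject
13. q=(8,36) nearest=5 d=11 new=(8,31) → add node 8 parent=5 cost=30
14. q=(2,42) nearest=8 d=11 new=(2,37) → blocked by [3,9]×[32,40], reject
15. q=(18,21) nearest=5 d=5 new=(18,21) → add node 9 parent=5 cost=29
16. q=(3,39) nearest=8 d=8 new=(3,37) → blocked by [3,9]×[32,40], reject
17. q=(2,41) nearest=8 d=10 new=(2,37) → blocked by [3,9]×[32,40], reject
18. q=(26,15) nearest=9 d=8 new=(24,15) → add node 10 parent=9 cost=35
19. q=(31,8) nearest=10 d=7 new=(30,9) → blocked by [28,32]×[0,10], reject
20. q=(24,22) nearest=9 d=6 new=(24,22) → add node 11 parent=9 cost=35
21. q=(19,30) nearest=5 d=6 new=(19,30) → add node 12 parent=5 cost=30
22. q=(20,3) nearest=4 d=10 new=(20,7) → add node 13 parent=4 cost=30
23. q=(13,23) nearest=5 d=2 new=(13,23) → add node 14 parent=5 cost=26
24. q=(21,24) nearest=9 d=3 new=(21,24) → add node 15 parent=9 cost=32
25. q=(14,24) nearest=5 d=1 new=(14,24) → add node 16 parent=5 cost=25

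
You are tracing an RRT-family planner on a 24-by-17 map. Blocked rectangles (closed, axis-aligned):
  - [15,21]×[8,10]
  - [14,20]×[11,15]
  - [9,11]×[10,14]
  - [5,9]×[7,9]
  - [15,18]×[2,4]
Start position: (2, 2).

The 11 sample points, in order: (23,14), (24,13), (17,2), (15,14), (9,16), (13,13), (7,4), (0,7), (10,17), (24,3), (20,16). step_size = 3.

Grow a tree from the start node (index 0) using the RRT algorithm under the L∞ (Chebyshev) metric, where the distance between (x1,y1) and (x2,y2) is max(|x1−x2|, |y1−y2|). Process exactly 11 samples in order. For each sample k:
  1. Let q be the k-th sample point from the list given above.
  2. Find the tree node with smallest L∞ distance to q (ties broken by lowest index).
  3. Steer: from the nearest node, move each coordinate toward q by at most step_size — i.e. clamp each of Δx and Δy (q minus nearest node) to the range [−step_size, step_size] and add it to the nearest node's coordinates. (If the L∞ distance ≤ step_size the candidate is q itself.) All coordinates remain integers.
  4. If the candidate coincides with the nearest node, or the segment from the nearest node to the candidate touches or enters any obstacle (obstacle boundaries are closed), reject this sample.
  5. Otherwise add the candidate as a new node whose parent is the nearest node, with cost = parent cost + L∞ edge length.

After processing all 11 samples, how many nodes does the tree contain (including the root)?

1. q=(23,14) nearest=0 d=21 new=(5,5) → add node 1 parent=0 cost=3
2. q=(24,13) nearest=1 d=19 new=(8,8) → blocked by [5,9]×[7,9], reject
3. q=(17,2) nearest=1 d=12 new=(8,2) → add node 2 parent=1 cost=6
4. q=(15,14) nearest=1 d=10 new=(8,8) → blocked by [5,9]×[7,9], reject
5. q=(9,16) nearest=1 d=11 new=(8,8) → blocked by [5,9]×[7,9], reject
6. q=(13,13) nearest=1 d=8 new=(8,8) → blocked by [5,9]×[7,9], reject
7. q=(7,4) nearest=1 d=2 new=(7,4) → add node 3 parent=1 cost=5
8. q=(0,7) nearest=0 d=5 new=(0,5) → add node 4 parent=0 cost=3
9. q=(10,17) nearest=1 d=12 new=(8,8) → blocked by [5,9]×[7,9], reject
10. q=(24,3) nearest=2 d=16 new=(11,3) → add node 5 parent=2 cost=9
11. q=(20,16) nearest=3 d=13 new=(10,7) → add node 6 parent=3 cost=8

Node count: 7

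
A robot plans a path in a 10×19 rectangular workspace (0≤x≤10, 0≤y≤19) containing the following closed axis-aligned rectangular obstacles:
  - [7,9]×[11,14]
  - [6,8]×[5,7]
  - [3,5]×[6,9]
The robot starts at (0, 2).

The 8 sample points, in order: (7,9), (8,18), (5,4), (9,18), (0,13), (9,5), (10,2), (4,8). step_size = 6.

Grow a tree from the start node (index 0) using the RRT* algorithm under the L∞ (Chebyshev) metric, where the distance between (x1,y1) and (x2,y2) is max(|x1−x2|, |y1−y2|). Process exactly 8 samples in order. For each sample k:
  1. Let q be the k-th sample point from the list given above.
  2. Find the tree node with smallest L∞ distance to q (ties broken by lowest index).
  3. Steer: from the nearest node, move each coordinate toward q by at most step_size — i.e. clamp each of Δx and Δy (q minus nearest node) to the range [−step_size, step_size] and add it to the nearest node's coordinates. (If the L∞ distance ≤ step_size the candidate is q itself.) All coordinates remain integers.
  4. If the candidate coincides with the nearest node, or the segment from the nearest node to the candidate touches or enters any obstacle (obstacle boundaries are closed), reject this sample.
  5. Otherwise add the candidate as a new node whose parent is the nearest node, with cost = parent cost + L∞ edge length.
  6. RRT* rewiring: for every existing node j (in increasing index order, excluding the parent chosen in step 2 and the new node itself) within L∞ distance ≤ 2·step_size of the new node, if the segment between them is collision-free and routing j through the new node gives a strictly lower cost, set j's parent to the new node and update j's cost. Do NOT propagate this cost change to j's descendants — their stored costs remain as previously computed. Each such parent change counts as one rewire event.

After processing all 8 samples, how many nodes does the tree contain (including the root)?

1. q=(7,9) nearest=0 d=7 new=(6,8) → blocked by [3,5]×[6,9], reject
2. q=(8,18) nearest=0 d=16 new=(6,8) → blocked by [3,5]×[6,9], reject
3. q=(5,4) nearest=0 d=5 new=(5,4) → add node 1 parent=0 cost=5
4. q=(9,18) nearest=1 d=14 new=(9,10) → blocked by [6,8]×[5,7], reject
5. q=(0,13) nearest=1 d=9 new=(0,10) → blocked by [3,5]×[6,9], reject
6. q=(9,5) nearest=1 d=4 new=(9,5) → add node 2 parent=1 cost=9
7. q=(10,2) nearest=2 d=3 new=(10,2) → add node 3 parent=2 cost=12
8. q=(4,8) nearest=1 d=4 new=(4,8) → blocked by [3,5]×[6,9], reject

Node count: 4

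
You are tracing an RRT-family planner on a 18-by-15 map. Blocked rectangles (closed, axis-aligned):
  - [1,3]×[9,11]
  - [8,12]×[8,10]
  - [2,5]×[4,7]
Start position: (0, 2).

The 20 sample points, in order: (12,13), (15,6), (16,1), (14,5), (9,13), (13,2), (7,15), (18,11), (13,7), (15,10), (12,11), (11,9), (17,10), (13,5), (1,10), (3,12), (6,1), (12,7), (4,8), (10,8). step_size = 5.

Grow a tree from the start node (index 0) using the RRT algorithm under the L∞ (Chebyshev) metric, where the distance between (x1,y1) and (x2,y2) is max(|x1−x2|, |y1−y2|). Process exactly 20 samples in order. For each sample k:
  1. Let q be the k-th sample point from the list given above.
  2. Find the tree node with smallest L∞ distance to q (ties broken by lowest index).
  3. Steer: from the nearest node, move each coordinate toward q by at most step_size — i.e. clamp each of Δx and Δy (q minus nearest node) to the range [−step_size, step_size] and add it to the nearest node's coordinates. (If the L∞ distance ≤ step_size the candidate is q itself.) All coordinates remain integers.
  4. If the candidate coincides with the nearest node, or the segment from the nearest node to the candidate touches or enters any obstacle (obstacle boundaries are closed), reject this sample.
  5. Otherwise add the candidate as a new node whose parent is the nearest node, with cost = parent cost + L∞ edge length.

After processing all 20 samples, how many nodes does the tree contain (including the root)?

1. q=(12,13) nearest=0 d=12 new=(5,7) → blocked by [2,5]×[4,7], reject
2. q=(15,6) nearest=0 d=15 new=(5,6) → blocked by [2,5]×[4,7], reject
3. q=(16,1) nearest=0 d=16 new=(5,1) → add node 1 parent=0 cost=5
4. q=(14,5) nearest=1 d=9 new=(10,5) → add node 2 parent=1 cost=10
5. q=(9,13) nearest=2 d=8 new=(9,10) → blocked by [8,12]×[8,10], reject
6. q=(13,2) nearest=2 d=3 new=(13,2) → add node 3 parent=2 cost=13
7. q=(7,15) nearest=2 d=10 new=(7,10) → blocked by [8,12]×[8,10], reject
8. q=(18,11) nearest=2 d=8 new=(15,10) → add node 4 parent=2 cost=15
9. q=(13,7) nearest=2 d=3 new=(13,7) → add node 5 parent=2 cost=13
10. q=(15,10) nearest=4 d=0 → coincident, reject
11. q=(12,11) nearest=4 d=3 new=(12,11) → add node 6 parent=4 cost=18
12. q=(11,9) nearest=5 d=2 new=(11,9) → blocked by [8,12]×[8,10], reject
13. q=(17,10) nearest=4 d=2 new=(17,10) → add node 7 parent=4 cost=17
14. q=(13,5) nearest=5 d=2 new=(13,5) → add node 8 parent=5 cost=15
15. q=(1,10) nearest=0 d=8 new=(1,7) → add node 9 parent=0 cost=5
16. q=(3,12) nearest=9 d=5 new=(3,12) → blocked by [1,3]×[9,11], reject
17. q=(6,1) nearest=1 d=1 new=(6,1) → add node 10 parent=1 cost=6
18. q=(12,7) nearest=5 d=1 new=(12,7) → add node 11 parent=5 cost=14
19. q=(4,8) nearest=9 d=3 new=(4,8) → add node 12 parent=9 cost=8
20. q=(10,8) nearest=11 d=2 new=(10,8) → blocked by [8,12]×[8,10], reject

Node count: 13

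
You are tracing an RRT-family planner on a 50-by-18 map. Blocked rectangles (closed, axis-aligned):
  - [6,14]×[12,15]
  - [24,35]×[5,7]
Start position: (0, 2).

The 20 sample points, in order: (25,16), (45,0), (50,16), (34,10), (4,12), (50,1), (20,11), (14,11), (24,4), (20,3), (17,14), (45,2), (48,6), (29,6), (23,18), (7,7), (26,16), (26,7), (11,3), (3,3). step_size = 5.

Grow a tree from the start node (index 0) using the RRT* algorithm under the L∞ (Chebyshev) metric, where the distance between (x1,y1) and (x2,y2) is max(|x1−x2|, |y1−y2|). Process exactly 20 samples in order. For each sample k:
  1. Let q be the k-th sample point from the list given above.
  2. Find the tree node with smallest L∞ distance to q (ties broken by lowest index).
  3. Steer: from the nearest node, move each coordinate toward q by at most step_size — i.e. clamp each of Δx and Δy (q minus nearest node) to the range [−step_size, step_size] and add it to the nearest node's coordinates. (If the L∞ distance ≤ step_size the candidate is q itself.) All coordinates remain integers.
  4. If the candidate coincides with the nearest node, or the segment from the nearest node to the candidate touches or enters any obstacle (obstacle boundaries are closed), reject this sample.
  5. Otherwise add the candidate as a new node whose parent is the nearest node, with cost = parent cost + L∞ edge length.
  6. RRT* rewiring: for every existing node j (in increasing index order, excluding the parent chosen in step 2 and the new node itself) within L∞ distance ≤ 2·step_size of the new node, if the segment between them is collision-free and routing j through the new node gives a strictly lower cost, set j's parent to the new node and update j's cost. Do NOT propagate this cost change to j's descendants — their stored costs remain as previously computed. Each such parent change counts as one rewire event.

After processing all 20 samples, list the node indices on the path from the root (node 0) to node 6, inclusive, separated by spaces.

Path: 0 1 2 13 6

1. q=(25,16) nearest=0 d=25 new=(5,7) → add node 1 parent=0 cost=5
2. q=(45,0) nearest=1 d=40 new=(10,2) → add node 2 parent=1 cost=10
3. q=(50,16) nearest=2 d=40 new=(15,7) → add node 3 parent=2 cost=15
4. q=(34,10) nearest=3 d=19 new=(20,10) → add node 4 parent=3 cost=20
5. q=(4,12) nearest=1 d=5 new=(4,12) → add node 5 parent=1 cost=10
6. q=(50,1) nearest=4 d=30 new=(25,5) → blocked by [24,35]×[5,7], reject
7. q=(20,11) nearest=4 d=1 new=(20,11) → add node 6 parent=4 cost=21
8. q=(14,11) nearest=3 d=4 new=(14,11) → add node 7 parent=3 cost=19
9. q=(24,4) nearest=4 d=6 new=(24,5) → blocked by [24,35]×[5,7], reject
10. q=(20,3) nearest=3 d=5 new=(20,3) → add node 8 parent=3 cost=20
11. q=(17,14) nearest=6 d=3 new=(17,14) → add node 9 parent=6 cost=24
12. q=(45,2) nearest=4 d=25 new=(25,5) → blocked by [24,35]×[5,7], reject
13. q=(48,6) nearest=4 d=28 new=(25,6) → blocked by [24,35]×[5,7], reject
14. q=(29,6) nearest=4 d=9 new=(25,6) → blocked by [24,35]×[5,7], reject
15. q=(23,18) nearest=9 d=6 new=(22,18) → add node 10 parent=9 cost=29
16. q=(7,7) nearest=1 d=2 new=(7,7) → add node 11 parent=1 cost=7; rewire 7→11 (14<19); rewire 9→11 (17<24)
17. q=(26,16) nearest=10 d=4 new=(26,16) → add node 12 parent=10 cost=33
18. q=(26,7) nearest=4 d=6 new=(25,7) → blocked by [24,35]×[5,7], reject
19. q=(11,3) nearest=2 d=1 new=(11,3) → add node 13 parent=2 cost=11; rewire 6→13 (20<21)
20. q=(3,3) nearest=0 d=3 new=(3,3) → add node 14 parent=0 cost=3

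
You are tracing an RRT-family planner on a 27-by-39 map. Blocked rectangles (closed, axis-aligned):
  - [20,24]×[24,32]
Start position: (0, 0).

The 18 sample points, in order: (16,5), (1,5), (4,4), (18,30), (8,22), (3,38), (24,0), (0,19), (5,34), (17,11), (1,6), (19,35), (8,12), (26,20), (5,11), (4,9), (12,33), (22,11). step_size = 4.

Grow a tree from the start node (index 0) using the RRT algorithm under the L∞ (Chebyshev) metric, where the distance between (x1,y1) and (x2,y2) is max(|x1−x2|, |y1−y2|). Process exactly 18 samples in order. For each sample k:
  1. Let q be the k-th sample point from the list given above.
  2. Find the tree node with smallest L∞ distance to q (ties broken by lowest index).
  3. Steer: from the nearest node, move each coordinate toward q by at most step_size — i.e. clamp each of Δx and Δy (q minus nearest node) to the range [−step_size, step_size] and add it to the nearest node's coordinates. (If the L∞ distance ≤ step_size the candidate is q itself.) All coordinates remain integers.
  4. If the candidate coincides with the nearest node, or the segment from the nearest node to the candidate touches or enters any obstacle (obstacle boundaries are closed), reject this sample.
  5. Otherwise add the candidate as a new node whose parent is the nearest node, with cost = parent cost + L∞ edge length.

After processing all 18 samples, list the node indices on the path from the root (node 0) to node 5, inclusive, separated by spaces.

Path: 0 1 2 3 4 5

1. q=(16,5) nearest=0 d=16 new=(4,4) → add node 1 parent=0 cost=4
2. q=(1,5) nearest=1 d=3 new=(1,5) → add node 2 parent=1 cost=7
3. q=(4,4) nearest=1 d=0 → coincident, reject
4. q=(18,30) nearest=2 d=25 new=(5,9) → add node 3 parent=2 cost=11
5. q=(8,22) nearest=3 d=13 new=(8,13) → add node 4 parent=3 cost=15
6. q=(3,38) nearest=4 d=25 new=(4,17) → add node 5 parent=4 cost=19
7. q=(24,0) nearest=4 d=16 new=(12,9) → add node 6 parent=4 cost=19
8. q=(0,19) nearest=5 d=4 new=(0,19) → add node 7 parent=5 cost=23
9. q=(5,34) nearest=7 d=15 new=(4,23) → add node 8 parent=7 cost=27
10. q=(17,11) nearest=6 d=5 new=(16,11) → add node 9 parent=6 cost=23
11. q=(1,6) nearest=2 d=1 new=(1,6) → add node 10 parent=2 cost=8
12. q=(19,35) nearest=8 d=15 new=(8,27) → add node 11 parent=8 cost=31
13. q=(8,12) nearest=4 d=1 new=(8,12) → add node 12 parent=4 cost=16
14. q=(26,20) nearest=9 d=10 new=(20,15) → add node 13 parent=9 cost=27
15. q=(5,11) nearest=3 d=2 new=(5,11) → add node 14 parent=3 cost=13
16. q=(4,9) nearest=3 d=1 new=(4,9) → add node 15 parent=3 cost=12
17. q=(12,33) nearest=11 d=6 new=(12,31) → add node 16 parent=11 cost=35
18. q=(22,11) nearest=13 d=4 new=(22,11) → add node 17 parent=13 cost=31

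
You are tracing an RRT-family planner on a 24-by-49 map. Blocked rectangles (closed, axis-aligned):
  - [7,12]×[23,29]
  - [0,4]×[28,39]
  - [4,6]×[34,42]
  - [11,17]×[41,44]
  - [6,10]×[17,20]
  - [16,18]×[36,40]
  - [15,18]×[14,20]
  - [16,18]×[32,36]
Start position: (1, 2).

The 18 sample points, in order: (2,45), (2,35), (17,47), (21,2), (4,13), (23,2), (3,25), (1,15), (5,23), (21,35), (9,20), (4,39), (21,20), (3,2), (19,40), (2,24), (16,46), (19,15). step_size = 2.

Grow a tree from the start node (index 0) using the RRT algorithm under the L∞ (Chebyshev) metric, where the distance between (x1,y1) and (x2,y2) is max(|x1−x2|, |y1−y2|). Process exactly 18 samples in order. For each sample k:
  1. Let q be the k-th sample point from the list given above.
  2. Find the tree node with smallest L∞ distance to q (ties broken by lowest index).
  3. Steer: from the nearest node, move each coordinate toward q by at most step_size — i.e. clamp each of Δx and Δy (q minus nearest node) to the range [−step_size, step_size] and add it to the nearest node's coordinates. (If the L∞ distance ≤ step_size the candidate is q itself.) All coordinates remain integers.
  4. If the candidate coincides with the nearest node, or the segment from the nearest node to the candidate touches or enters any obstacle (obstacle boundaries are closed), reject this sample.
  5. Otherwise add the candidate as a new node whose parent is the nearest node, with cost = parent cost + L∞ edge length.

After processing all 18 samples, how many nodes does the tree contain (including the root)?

Node count: 17

1. q=(2,45) nearest=0 d=43 new=(2,4) → add node 1 parent=0 cost=2
2. q=(2,35) nearest=1 d=31 new=(2,6) → add node 2 parent=1 cost=4
3. q=(17,47) nearest=2 d=41 new=(4,8) → add node 3 parent=2 cost=6
4. q=(21,2) nearest=3 d=17 new=(6,6) → add node 4 parent=3 cost=8
5. q=(4,13) nearest=3 d=5 new=(4,10) → add node 5 parent=3 cost=8
6. q=(23,2) nearest=4 d=17 new=(8,4) → add node 6 parent=4 cost=10
7. q=(3,25) nearest=5 d=15 new=(3,12) → add node 7 parent=5 cost=10
8. q=(1,15) nearest=7 d=3 new=(1,14) → add node 8 parent=7 cost=12
9. q=(5,23) nearest=8 d=9 new=(3,16) → add node 9 parent=8 cost=14
10. q=(21,35) nearest=9 d=19 new=(5,18) → add node 10 parent=9 cost=16
11. q=(9,20) nearest=10 d=4 new=(7,20) → blocked by [6,10]×[17,20], reject
12. q=(4,39) nearest=10 d=21 new=(4,20) → add node 11 parent=10 cost=18
13. q=(21,20) nearest=4 d=15 new=(8,8) → add node 12 parent=4 cost=10
14. q=(3,2) nearest=0 d=2 new=(3,2) → add node 13 parent=0 cost=2
15. q=(19,40) nearest=11 d=20 new=(6,22) → add node 14 parent=11 cost=20
16. q=(2,24) nearest=11 d=4 new=(2,22) → add node 15 parent=11 cost=20
17. q=(16,46) nearest=14 d=24 new=(8,24) → blocked by [7,12]×[23,29], reject
18. q=(19,15) nearest=6 d=11 new=(10,6) → add node 16 parent=6 cost=12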